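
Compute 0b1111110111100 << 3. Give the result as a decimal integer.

x = 0001111110111100
shift left by 3 → 1111110111100000 = 64992
(equivalently, 8124 × 2^3 = 8124 × 8)

64992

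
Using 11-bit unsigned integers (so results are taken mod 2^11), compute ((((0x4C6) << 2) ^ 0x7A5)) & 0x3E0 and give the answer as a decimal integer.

160

0x4C6 = 10011000110
→ << 2 (mod 2^11) → 01100011000 = 792
0x7A5 = 11110100101
→ ^ → 10010111101 = 1213
0x3E0 = 01111100000
→ & → 00010100000 = 160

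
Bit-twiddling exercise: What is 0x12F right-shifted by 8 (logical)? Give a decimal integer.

1

0x12F = 100101111
shift right by 8 → 000000001 = 1
(equivalently, floor(303 / 256))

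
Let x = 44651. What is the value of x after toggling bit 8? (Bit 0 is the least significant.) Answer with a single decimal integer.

x = 1010111001101011
bit 8 is currently 0; toggle it via x ^ (1 << 8) = x ^ 256
→ 1010111101101011 = 44907

44907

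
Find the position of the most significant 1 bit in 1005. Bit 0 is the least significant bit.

9

1005 = 1111101101
The topmost 1 is at position 9 (since 2^9 = 512 ≤ 1005 < 1024).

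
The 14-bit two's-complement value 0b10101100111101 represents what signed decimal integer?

pattern = 10101100111101 (MSB is 1 ⇒ negative)
Invert: 01010011000010, add 1 → 01010011000011 = 5315, so the value is -5315.
(Equivalently: 11069 - 2^14 = 11069 - 16384 = -5315.)

-5315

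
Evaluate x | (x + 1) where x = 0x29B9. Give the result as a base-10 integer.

10683

x = 10100110111001 = 10681
x + 1 = 10100110111010
OR    = 10100110111011 = 10683
(x | (x + 1) sets the lowest cleared bit.)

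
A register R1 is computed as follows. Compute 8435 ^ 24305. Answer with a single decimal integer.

8435 = 010000011110011
24305 = 101111011110001
XOR → 111111000000010 = 32258

32258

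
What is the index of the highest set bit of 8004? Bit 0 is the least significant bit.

12

8004 = 1111101000100
The topmost 1 is at position 12 (since 2^12 = 4096 ≤ 8004 < 8192).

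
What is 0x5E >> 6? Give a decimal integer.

0x5E = 1011110
shift right by 6 → 0000001 = 1
(equivalently, floor(94 / 64))

1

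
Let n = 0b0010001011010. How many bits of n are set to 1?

5

n = 10001011010
Count the 1s: 1 + 1 + 1 + 1 + 1 = 5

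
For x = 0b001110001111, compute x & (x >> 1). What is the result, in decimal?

x = 1110001111 = 911
x>>1 = 0111000111
AND  = 0110000111 = 391
(x & (x >> 1) has a 1 wherever x has two consecutive 1 bits.)

391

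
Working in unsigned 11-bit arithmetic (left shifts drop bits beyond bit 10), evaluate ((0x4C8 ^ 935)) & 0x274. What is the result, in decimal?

0x4C8 = 10011001000
935 = 01110100111
→ ^ → 11101101111 = 1903
0x274 = 01001110100
→ & → 01001100100 = 612

612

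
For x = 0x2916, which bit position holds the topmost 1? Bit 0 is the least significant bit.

13

0x2916 = 10100100010110
The topmost 1 is at position 13 (since 2^13 = 8192 ≤ 10518 < 16384).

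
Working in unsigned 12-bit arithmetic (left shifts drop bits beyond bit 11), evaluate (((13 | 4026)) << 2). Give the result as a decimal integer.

13 = 000000001101
4026 = 111110111010
→ | → 111110111111 = 4031
→ << 2 (mod 2^12) → 111011111100 = 3836

3836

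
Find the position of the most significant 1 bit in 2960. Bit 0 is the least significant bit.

2960 = 101110010000
The topmost 1 is at position 11 (since 2^11 = 2048 ≤ 2960 < 4096).

11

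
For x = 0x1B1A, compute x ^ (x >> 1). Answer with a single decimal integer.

5783

x = 1101100011010 = 6938
x>>1 = 0110110001101
XOR  = 1011010010111 = 5783
(x ^ (x >> 1) gives the standard binary-reflected Gray code of x.)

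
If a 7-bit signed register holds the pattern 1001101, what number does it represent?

pattern = 1001101 (MSB is 1 ⇒ negative)
Invert: 0110010, add 1 → 0110011 = 51, so the value is -51.
(Equivalently: 77 - 2^7 = 77 - 128 = -51.)

-51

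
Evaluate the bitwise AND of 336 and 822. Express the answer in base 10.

272

336 = 0101010000
822 = 1100110110
AND → 0100010000 = 272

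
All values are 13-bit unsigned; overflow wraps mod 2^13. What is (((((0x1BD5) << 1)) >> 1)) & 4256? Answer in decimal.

128

0x1BD5 = 1101111010101
→ << 1 (mod 2^13) → 1011110101010 = 6058
→ >> 1 → 0101111010101 = 3029
4256 = 1000010100000
→ & → 0000010000000 = 128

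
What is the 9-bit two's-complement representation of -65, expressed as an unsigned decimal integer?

447

65 in 9 bits: 001000001
Invert: 110111110
Add 1:  110111111 = 447
(Check: 2^9 - 65 = 512 - 65 = 447.)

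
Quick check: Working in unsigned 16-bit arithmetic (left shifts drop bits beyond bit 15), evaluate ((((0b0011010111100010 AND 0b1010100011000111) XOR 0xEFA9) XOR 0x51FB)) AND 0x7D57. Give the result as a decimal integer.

0b0011010111100010 = 0011010111100010
0b1010100011000111 = 1010100011000111
→ AND → 0010000011000010 = 8386
0xEFA9 = 1110111110101001
→ XOR → 1100111101101011 = 53099
0x51FB = 0101000111111011
→ XOR → 1001111010010000 = 40592
0x7D57 = 0111110101010111
→ AND → 0001110000010000 = 7184

7184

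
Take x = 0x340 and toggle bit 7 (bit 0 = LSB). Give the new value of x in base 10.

960

x = 001101000000
bit 7 is currently 0; toggle it via x ^ (1 << 7) = x ^ 128
→ 001111000000 = 960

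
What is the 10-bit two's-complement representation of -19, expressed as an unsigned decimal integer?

1005

19 in 10 bits: 0000010011
Invert: 1111101100
Add 1:  1111101101 = 1005
(Check: 2^10 - 19 = 1024 - 19 = 1005.)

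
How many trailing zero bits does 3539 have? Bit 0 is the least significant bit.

3539 = 110111010011
Trailing zeros: 0, so the lowest set bit is bit 0 (value 1).

0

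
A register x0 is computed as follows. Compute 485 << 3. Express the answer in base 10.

3880

485 = 000111100101
shift left by 3 → 111100101000 = 3880
(equivalently, 485 × 2^3 = 485 × 8)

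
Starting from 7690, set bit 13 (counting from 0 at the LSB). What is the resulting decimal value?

15882

x = 0001111000001010
bit 13 is currently 0; set it via x | (1 << 13) = x | 8192
→ 0011111000001010 = 15882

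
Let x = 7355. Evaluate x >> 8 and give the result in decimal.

28

7355 = 1110010111011
shift right by 8 → 0000000011100 = 28
(equivalently, floor(7355 / 256))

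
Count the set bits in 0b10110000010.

4

n = 10110000010
Count the 1s: 1 + 1 + 1 + 1 = 4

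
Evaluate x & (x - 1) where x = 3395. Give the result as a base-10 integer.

x = 110101000011 = 3395
x - 1 = 110101000010
AND   = 110101000010 = 3394
(x & (x - 1) clears the lowest set bit of x.)

3394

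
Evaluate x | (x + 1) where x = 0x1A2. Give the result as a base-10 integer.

419

x = 110100010 = 418
x + 1 = 110100011
OR    = 110100011 = 419
(x | (x + 1) sets the lowest cleared bit.)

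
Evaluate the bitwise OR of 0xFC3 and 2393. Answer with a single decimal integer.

4059

0xFC3 = 111111000011
2393 = 100101011001
 OR → 111111011011 = 4059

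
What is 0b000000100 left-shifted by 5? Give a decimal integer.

x = 00000100
shift left by 5 → 10000000 = 128
(equivalently, 4 × 2^5 = 4 × 32)

128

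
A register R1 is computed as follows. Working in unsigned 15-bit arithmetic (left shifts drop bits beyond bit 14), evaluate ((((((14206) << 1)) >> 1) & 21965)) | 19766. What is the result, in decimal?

23934

14206 = 011011101111110
→ << 1 (mod 2^15) → 110111011111100 = 28412
→ >> 1 → 011011101111110 = 14206
21965 = 101010111001101
→ & → 001010101001100 = 5452
19766 = 100110100110110
→ | → 101110101111110 = 23934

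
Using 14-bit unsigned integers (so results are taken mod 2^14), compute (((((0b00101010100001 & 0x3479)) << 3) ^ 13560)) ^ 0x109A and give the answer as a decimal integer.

9578

0b00101010100001 = 00101010100001
0x3479 = 11010001111001
→ & → 00000000100001 = 33
→ << 3 (mod 2^14) → 00000100001000 = 264
13560 = 11010011111000
→ ^ → 11010111110000 = 13808
0x109A = 01000010011010
→ ^ → 10010101101010 = 9578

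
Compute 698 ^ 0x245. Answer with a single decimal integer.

255

698 = 1010111010
0x245 = 1001000101
XOR → 0011111111 = 255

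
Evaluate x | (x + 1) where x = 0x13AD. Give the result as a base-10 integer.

x = 1001110101101 = 5037
x + 1 = 1001110101110
OR    = 1001110101111 = 5039
(x | (x + 1) sets the lowest cleared bit.)

5039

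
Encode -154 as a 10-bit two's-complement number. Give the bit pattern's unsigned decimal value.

870

154 in 10 bits: 0010011010
Invert: 1101100101
Add 1:  1101100110 = 870
(Check: 2^10 - 154 = 1024 - 154 = 870.)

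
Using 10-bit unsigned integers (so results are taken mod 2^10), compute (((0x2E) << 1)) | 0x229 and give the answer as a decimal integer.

0x2E = 0000101110
→ << 1 (mod 2^10) → 0001011100 = 92
0x229 = 1000101001
→ | → 1001111101 = 637

637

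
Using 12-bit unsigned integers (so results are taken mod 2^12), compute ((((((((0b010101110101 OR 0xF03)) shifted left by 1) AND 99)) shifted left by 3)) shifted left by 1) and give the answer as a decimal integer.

1568

0b010101110101 = 010101110101
0xF03 = 111100000011
→ OR → 111101110111 = 3959
→ shifted left by 1 (mod 2^12) → 111011101110 = 3822
99 = 000001100011
→ AND → 000001100010 = 98
→ shifted left by 3 (mod 2^12) → 001100010000 = 784
→ shifted left by 1 (mod 2^12) → 011000100000 = 1568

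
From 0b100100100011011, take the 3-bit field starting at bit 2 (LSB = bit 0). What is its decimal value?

v = 100100100011011
Shift right by 2: 1001001000110
Mask low 3 bits: 110 = 6

6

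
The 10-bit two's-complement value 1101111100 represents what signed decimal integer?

-132

pattern = 1101111100 (MSB is 1 ⇒ negative)
Invert: 0010000011, add 1 → 0010000100 = 132, so the value is -132.
(Equivalently: 892 - 2^10 = 892 - 1024 = -132.)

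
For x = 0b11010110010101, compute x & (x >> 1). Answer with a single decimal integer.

x = 11010110010101 = 13717
x>>1 = 01101011001010
AND  = 01000010000000 = 4224
(x & (x >> 1) has a 1 wherever x has two consecutive 1 bits.)

4224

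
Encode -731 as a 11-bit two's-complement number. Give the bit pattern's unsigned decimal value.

731 in 11 bits: 01011011011
Invert: 10100100100
Add 1:  10100100101 = 1317
(Check: 2^11 - 731 = 2048 - 731 = 1317.)

1317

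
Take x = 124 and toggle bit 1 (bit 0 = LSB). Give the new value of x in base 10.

x = 0001111100
bit 1 is currently 0; toggle it via x ^ (1 << 1) = x ^ 2
→ 0001111110 = 126

126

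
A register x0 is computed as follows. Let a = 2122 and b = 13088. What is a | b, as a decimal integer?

2122 = 00100001001010
13088 = 11001100100000
 OR → 11101101101010 = 15210

15210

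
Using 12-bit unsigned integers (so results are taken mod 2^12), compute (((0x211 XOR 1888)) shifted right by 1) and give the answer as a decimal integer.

0x211 = 001000010001
1888 = 011101100000
→ XOR → 010101110001 = 1393
→ shifted right by 1 → 001010111000 = 696

696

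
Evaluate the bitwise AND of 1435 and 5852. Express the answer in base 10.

1435 = 0010110011011
5852 = 1011011011100
AND → 0010010011000 = 1176

1176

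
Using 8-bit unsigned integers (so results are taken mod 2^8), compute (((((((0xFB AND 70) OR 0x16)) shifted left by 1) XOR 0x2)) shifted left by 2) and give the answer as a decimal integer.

184

0xFB = 11111011
70 = 01000110
→ AND → 01000010 = 66
0x16 = 00010110
→ OR → 01010110 = 86
→ shifted left by 1 (mod 2^8) → 10101100 = 172
0x2 = 00000010
→ XOR → 10101110 = 174
→ shifted left by 2 (mod 2^8) → 10111000 = 184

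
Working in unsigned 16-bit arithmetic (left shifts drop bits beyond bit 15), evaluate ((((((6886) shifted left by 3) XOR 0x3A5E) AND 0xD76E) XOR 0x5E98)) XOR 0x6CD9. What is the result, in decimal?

6886 = 0001101011100110
→ shifted left by 3 (mod 2^16) → 1101011100110000 = 55088
0x3A5E = 0011101001011110
→ XOR → 1110110101101110 = 60782
0xD76E = 1101011101101110
→ AND → 1100010101101110 = 50542
0x5E98 = 0101111010011000
→ XOR → 1001101111110110 = 39926
0x6CD9 = 0110110011011001
→ XOR → 1111011100101111 = 63279

63279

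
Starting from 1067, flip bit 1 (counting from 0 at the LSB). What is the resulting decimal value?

x = 010000101011
bit 1 is currently 1; toggle it via x ^ (1 << 1) = x ^ 2
→ 010000101001 = 1065

1065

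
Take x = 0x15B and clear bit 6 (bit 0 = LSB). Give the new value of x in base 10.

x = 00101011011
bit 6 is currently 1; clear it via x & ~(1 << 6) = x & ~64
→ 00100011011 = 283

283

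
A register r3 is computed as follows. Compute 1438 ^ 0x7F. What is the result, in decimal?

1505

1438 = 10110011110
0x7F = 00001111111
XOR → 10111100001 = 1505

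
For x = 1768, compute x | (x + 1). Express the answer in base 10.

x = 11011101000 = 1768
x + 1 = 11011101001
OR    = 11011101001 = 1769
(x | (x + 1) sets the lowest cleared bit.)

1769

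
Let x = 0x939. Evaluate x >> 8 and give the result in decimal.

9

0x939 = 100100111001
shift right by 8 → 000000001001 = 9
(equivalently, floor(2361 / 256))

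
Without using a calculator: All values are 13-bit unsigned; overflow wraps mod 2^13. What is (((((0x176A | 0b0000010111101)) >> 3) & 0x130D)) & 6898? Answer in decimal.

0x176A = 1011101101010
0b0000010111101 = 0000010111101
→ | → 1011111111111 = 6143
→ >> 3 → 0001011111111 = 767
0x130D = 1001100001101
→ & → 0001000001101 = 525
6898 = 1101011110010
→ & → 0001000000000 = 512

512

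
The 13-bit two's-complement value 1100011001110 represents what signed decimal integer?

pattern = 1100011001110 (MSB is 1 ⇒ negative)
Invert: 0011100110001, add 1 → 0011100110010 = 1842, so the value is -1842.
(Equivalently: 6350 - 2^13 = 6350 - 8192 = -1842.)

-1842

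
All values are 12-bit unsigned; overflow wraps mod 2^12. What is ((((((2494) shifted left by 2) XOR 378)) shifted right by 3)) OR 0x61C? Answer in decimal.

2494 = 100110111110
→ shifted left by 2 (mod 2^12) → 011011111000 = 1784
378 = 000101111010
→ XOR → 011110000010 = 1922
→ shifted right by 3 → 000011110000 = 240
0x61C = 011000011100
→ OR → 011011111100 = 1788

1788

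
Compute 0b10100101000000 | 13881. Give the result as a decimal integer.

16249

a = 10100101000000
13881 = 11011000111001
 OR → 11111101111001 = 16249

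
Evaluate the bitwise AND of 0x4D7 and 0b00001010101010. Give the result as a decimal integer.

0x4D7 = 10011010111
b = 01010101010
AND → 00010000010 = 130

130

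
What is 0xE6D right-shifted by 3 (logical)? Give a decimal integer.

0xE6D = 111001101101
shift right by 3 → 000111001101 = 461
(equivalently, floor(3693 / 8))

461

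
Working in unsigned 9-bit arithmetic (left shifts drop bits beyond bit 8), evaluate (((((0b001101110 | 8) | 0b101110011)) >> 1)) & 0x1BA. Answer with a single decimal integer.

186

0b001101110 = 001101110
8 = 000001000
→ | → 001101110 = 110
0b101110011 = 101110011
→ | → 101111111 = 383
→ >> 1 → 010111111 = 191
0x1BA = 110111010
→ & → 010111010 = 186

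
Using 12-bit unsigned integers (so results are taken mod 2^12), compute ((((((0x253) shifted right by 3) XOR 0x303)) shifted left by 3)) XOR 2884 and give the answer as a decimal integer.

0x253 = 001001010011
→ shifted right by 3 → 000001001010 = 74
0x303 = 001100000011
→ XOR → 001101001001 = 841
→ shifted left by 3 (mod 2^12) → 101001001000 = 2632
2884 = 101101000100
→ XOR → 000100001100 = 268

268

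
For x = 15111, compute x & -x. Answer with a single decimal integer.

1

x = 11101100000111 = 15111
-x (two's complement) = …00010011111001
AND   = 00000000000001 = 1
(x & -x isolates the lowest set bit of x.)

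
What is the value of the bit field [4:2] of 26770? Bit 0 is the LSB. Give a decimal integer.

v = 0110100010010010
Shift right by 2: 01101000100100
Mask low 3 bits: 100 = 4

4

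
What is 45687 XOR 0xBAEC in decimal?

2203

45687 = 1011001001110111
0xBAEC = 1011101011101100
XOR → 0000100010011011 = 2203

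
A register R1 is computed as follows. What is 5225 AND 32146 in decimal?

5120

5225 = 001010001101001
32146 = 111110110010010
AND → 001010000000000 = 5120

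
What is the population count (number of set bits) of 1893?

1893 = 11101100101
Count the 1s: 1 + 1 + 1 + 1 + 1 + 1 + 1 = 7

7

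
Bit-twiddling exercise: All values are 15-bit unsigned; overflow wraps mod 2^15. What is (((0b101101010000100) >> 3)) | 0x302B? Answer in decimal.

15227

0b101101010000100 = 101101010000100
→ >> 3 → 000101101010000 = 2896
0x302B = 011000000101011
→ | → 011101101111011 = 15227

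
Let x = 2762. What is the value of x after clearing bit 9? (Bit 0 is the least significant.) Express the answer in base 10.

x = 101011001010
bit 9 is currently 1; clear it via x & ~(1 << 9) = x & ~512
→ 100011001010 = 2250

2250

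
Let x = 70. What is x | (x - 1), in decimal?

x = 1000110 = 70
x - 1 = 1000101
OR    = 1000111 = 71
(x | (x - 1) sets all bits below the lowest set bit.)

71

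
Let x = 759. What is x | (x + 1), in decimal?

767

x = 1011110111 = 759
x + 1 = 1011111000
OR    = 1011111111 = 767
(x | (x + 1) sets the lowest cleared bit.)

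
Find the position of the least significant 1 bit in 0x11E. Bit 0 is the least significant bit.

0x11E = 100011110
Trailing zeros: 1, so the lowest set bit is bit 1 (value 2).

1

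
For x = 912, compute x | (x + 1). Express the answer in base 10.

913

x = 1110010000 = 912
x + 1 = 1110010001
OR    = 1110010001 = 913
(x | (x + 1) sets the lowest cleared bit.)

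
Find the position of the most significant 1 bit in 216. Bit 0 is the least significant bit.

216 = 11011000
The topmost 1 is at position 7 (since 2^7 = 128 ≤ 216 < 256).

7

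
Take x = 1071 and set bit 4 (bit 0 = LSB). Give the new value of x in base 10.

x = 0010000101111
bit 4 is currently 0; set it via x | (1 << 4) = x | 16
→ 0010000111111 = 1087

1087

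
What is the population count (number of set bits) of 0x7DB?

0x7DB = 11111011011
Count the 1s: 1 + 1 + 1 + 1 + 1 + 1 + 1 + 1 + 1 = 9

9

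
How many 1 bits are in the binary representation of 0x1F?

5

0x1F = 11111
Count the 1s: 1 + 1 + 1 + 1 + 1 = 5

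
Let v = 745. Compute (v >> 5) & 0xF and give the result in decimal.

7

v = 1011101001
Shift right by 5: 10111
Mask low 4 bits: 0111 = 7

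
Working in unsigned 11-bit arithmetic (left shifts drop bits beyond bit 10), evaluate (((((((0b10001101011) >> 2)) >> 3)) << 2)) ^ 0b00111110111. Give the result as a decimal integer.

379

0b10001101011 = 10001101011
→ >> 2 → 00100011010 = 282
→ >> 3 → 00000100011 = 35
→ << 2 (mod 2^11) → 00010001100 = 140
0b00111110111 = 00111110111
→ ^ → 00101111011 = 379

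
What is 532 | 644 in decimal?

532 = 1000010100
644 = 1010000100
 OR → 1010010100 = 660

660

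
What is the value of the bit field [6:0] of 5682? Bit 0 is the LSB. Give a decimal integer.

50

v = 1011000110010
Shift right by 0: 1011000110010
Mask low 7 bits: 0110010 = 50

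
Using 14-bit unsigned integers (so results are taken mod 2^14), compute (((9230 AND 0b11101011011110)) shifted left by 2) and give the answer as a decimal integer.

9230 = 10010000001110
0b11101011011110 = 11101011011110
→ AND → 10000000001110 = 8206
→ shifted left by 2 (mod 2^14) → 00000000111000 = 56

56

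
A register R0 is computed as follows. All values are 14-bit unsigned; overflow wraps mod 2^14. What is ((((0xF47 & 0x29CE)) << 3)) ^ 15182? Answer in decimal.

0xF47 = 00111101000111
0x29CE = 10100111001110
→ & → 00100101000110 = 2374
→ << 3 (mod 2^14) → 00101000110000 = 2608
15182 = 11101101001110
→ ^ → 11000101111110 = 12670

12670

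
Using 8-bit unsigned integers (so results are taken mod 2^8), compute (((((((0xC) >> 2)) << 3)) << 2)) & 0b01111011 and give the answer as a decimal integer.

96

0xC = 00001100
→ >> 2 → 00000011 = 3
→ << 3 (mod 2^8) → 00011000 = 24
→ << 2 (mod 2^8) → 01100000 = 96
0b01111011 = 01111011
→ & → 01100000 = 96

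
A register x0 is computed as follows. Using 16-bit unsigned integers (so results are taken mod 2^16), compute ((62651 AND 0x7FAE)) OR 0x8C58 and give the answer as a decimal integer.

64762

62651 = 1111010010111011
0x7FAE = 0111111110101110
→ AND → 0111010010101010 = 29866
0x8C58 = 1000110001011000
→ OR → 1111110011111010 = 64762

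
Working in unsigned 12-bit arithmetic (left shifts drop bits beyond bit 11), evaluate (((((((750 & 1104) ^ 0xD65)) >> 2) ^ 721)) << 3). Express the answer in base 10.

3264

750 = 001011101110
1104 = 010001010000
→ & → 000001000000 = 64
0xD65 = 110101100101
→ ^ → 110100100101 = 3365
→ >> 2 → 001101001001 = 841
721 = 001011010001
→ ^ → 000110011000 = 408
→ << 3 (mod 2^12) → 110011000000 = 3264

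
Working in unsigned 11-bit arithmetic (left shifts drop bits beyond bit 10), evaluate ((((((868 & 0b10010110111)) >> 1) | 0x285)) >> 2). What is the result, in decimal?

165

868 = 01101100100
0b10010110111 = 10010110111
→ & → 00000100100 = 36
→ >> 1 → 00000010010 = 18
0x285 = 01010000101
→ | → 01010010111 = 663
→ >> 2 → 00010100101 = 165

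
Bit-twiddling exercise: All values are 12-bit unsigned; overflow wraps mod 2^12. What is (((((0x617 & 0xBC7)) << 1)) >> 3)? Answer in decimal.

0x617 = 011000010111
0xBC7 = 101111000111
→ & → 001000000111 = 519
→ << 1 (mod 2^12) → 010000001110 = 1038
→ >> 3 → 000010000001 = 129

129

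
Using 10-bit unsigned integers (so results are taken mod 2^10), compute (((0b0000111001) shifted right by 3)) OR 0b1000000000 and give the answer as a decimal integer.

0b0000111001 = 0000111001
→ shifted right by 3 → 0000000111 = 7
0b1000000000 = 1000000000
→ OR → 1000000111 = 519

519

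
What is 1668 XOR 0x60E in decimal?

1668 = 11010000100
0x60E = 11000001110
XOR → 00010001010 = 138

138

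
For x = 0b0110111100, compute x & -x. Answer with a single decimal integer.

x = 110111100 = 444
-x (two's complement) = …001000100
AND   = 000000100 = 4
(x & -x isolates the lowest set bit of x.)

4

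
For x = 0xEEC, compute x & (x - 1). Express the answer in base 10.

x = 111011101100 = 3820
x - 1 = 111011101011
AND   = 111011101000 = 3816
(x & (x - 1) clears the lowest set bit of x.)

3816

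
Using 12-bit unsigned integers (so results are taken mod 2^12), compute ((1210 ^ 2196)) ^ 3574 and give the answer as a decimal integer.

1210 = 010010111010
2196 = 100010010100
→ ^ → 110000101110 = 3118
3574 = 110111110110
→ ^ → 000111011000 = 472

472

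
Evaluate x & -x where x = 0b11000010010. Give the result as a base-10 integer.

x = 11000010010 = 1554
-x (two's complement) = …00111101110
AND   = 00000000010 = 2
(x & -x isolates the lowest set bit of x.)

2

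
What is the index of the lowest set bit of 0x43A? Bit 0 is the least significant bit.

0x43A = 10000111010
Trailing zeros: 1, so the lowest set bit is bit 1 (value 2).

1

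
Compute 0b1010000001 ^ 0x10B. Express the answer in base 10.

a = 1010000001
0x10B = 0100001011
XOR → 1110001010 = 906

906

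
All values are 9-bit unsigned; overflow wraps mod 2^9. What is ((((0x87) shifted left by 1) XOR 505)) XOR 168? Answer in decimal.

95

0x87 = 010000111
→ shifted left by 1 (mod 2^9) → 100001110 = 270
505 = 111111001
→ XOR → 011110111 = 247
168 = 010101000
→ XOR → 001011111 = 95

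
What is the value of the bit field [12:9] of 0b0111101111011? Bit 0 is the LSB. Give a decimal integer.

v = 0111101111011
Shift right by 9: 0111
Mask low 4 bits: 0111 = 7

7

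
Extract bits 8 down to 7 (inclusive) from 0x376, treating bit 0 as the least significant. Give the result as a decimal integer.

v = 1101110110
Shift right by 7: 110
Mask low 2 bits: 10 = 2

2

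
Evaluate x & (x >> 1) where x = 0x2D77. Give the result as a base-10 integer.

x = 10110101110111 = 11639
x>>1 = 01011010111011
AND  = 00010000110011 = 1075
(x & (x >> 1) has a 1 wherever x has two consecutive 1 bits.)

1075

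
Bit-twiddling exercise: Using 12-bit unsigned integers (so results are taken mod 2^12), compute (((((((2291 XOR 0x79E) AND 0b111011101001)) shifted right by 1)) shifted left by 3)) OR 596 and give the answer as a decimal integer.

2291 = 100011110011
0x79E = 011110011110
→ XOR → 111101101101 = 3949
0b111011101001 = 111011101001
→ AND → 111001101001 = 3689
→ shifted right by 1 → 011100110100 = 1844
→ shifted left by 3 (mod 2^12) → 100110100000 = 2464
596 = 001001010100
→ OR → 101111110100 = 3060

3060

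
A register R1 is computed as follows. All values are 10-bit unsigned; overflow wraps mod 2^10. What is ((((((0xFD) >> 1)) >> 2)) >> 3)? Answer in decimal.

3

0xFD = 0011111101
→ >> 1 → 0001111110 = 126
→ >> 2 → 0000011111 = 31
→ >> 3 → 0000000011 = 3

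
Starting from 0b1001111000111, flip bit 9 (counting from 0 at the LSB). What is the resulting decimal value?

4551

x = 1001111000111
bit 9 is currently 1; toggle it via x ^ (1 << 9) = x ^ 512
→ 1000111000111 = 4551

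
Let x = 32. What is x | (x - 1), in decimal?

63

x = 100000 = 32
x - 1 = 011111
OR    = 111111 = 63
(x | (x - 1) sets all bits below the lowest set bit.)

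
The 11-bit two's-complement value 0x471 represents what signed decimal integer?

-911

pattern = 10001110001 (MSB is 1 ⇒ negative)
Invert: 01110001110, add 1 → 01110001111 = 911, so the value is -911.
(Equivalently: 1137 - 2^11 = 1137 - 2048 = -911.)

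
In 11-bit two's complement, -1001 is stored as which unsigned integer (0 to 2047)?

1001 in 11 bits: 01111101001
Invert: 10000010110
Add 1:  10000010111 = 1047
(Check: 2^11 - 1001 = 2048 - 1001 = 1047.)

1047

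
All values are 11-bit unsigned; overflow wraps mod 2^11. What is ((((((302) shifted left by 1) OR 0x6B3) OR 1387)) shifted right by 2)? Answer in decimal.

302 = 00100101110
→ shifted left by 1 (mod 2^11) → 01001011100 = 604
0x6B3 = 11010110011
→ OR → 11011111111 = 1791
1387 = 10101101011
→ OR → 11111111111 = 2047
→ shifted right by 2 → 00111111111 = 511

511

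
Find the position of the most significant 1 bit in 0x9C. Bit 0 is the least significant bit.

0x9C = 10011100
The topmost 1 is at position 7 (since 2^7 = 128 ≤ 156 < 256).

7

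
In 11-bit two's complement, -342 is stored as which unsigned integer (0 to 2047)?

1706

342 in 11 bits: 00101010110
Invert: 11010101001
Add 1:  11010101010 = 1706
(Check: 2^11 - 342 = 2048 - 342 = 1706.)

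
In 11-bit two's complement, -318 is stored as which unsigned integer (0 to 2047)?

318 in 11 bits: 00100111110
Invert: 11011000001
Add 1:  11011000010 = 1730
(Check: 2^11 - 318 = 2048 - 318 = 1730.)

1730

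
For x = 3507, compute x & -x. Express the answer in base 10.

x = 110110110011 = 3507
-x (two's complement) = …001001001101
AND   = 000000000001 = 1
(x & -x isolates the lowest set bit of x.)

1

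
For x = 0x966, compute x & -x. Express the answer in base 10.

x = 100101100110 = 2406
-x (two's complement) = …011010011010
AND   = 000000000010 = 2
(x & -x isolates the lowest set bit of x.)

2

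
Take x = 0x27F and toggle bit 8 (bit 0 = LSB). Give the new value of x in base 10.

895

x = 1001111111
bit 8 is currently 0; toggle it via x ^ (1 << 8) = x ^ 256
→ 1101111111 = 895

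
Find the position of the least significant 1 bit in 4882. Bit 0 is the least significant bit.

1

4882 = 1001100010010
Trailing zeros: 1, so the lowest set bit is bit 1 (value 2).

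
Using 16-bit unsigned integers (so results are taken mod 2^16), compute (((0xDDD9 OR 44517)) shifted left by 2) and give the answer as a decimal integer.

0xDDD9 = 1101110111011001
44517 = 1010110111100101
→ OR → 1111110111111101 = 65021
→ shifted left by 2 (mod 2^16) → 1111011111110100 = 63476

63476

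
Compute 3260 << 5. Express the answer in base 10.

104320

3260 = 00000110010111100
shift left by 5 → 11001011110000000 = 104320
(equivalently, 3260 × 2^5 = 3260 × 32)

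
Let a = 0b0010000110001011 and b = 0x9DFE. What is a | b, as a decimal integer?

a = 0010000110001011
0x9DFE = 1001110111111110
 OR → 1011110111111111 = 48639

48639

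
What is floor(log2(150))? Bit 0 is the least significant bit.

7

150 = 10010110
The topmost 1 is at position 7 (since 2^7 = 128 ≤ 150 < 256).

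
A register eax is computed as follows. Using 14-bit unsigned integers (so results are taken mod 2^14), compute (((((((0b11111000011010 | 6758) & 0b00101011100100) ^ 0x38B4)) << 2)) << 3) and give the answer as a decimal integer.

6656

0b11111000011010 = 11111000011010
6758 = 01101001100110
→ | → 11111001111110 = 15998
0b00101011100100 = 00101011100100
→ & → 00101001100100 = 2660
0x38B4 = 11100010110100
→ ^ → 11001011010000 = 13008
→ << 2 (mod 2^14) → 00101101000000 = 2880
→ << 3 (mod 2^14) → 01101000000000 = 6656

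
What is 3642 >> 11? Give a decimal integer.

1

3642 = 111000111010
shift right by 11 → 000000000001 = 1
(equivalently, floor(3642 / 2048))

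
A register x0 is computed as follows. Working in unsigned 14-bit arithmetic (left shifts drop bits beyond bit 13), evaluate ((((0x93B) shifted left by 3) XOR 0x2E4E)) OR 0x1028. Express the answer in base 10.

14270

0x93B = 00100100111011
→ shifted left by 3 (mod 2^14) → 00100111011000 = 2520
0x2E4E = 10111001001110
→ XOR → 10011110010110 = 10134
0x1028 = 01000000101000
→ OR → 11011110111110 = 14270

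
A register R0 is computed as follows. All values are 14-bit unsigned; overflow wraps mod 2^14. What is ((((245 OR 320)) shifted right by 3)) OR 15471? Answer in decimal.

245 = 00000011110101
320 = 00000101000000
→ OR → 00000111110101 = 501
→ shifted right by 3 → 00000000111110 = 62
15471 = 11110001101111
→ OR → 11110001111111 = 15487

15487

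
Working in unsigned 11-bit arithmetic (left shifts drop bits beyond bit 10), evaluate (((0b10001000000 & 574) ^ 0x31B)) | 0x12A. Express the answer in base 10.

827

0b10001000000 = 10001000000
574 = 01000111110
→ & → 00000000000 = 0
0x31B = 01100011011
→ ^ → 01100011011 = 795
0x12A = 00100101010
→ | → 01100111011 = 827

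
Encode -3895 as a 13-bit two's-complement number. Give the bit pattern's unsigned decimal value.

4297

3895 in 13 bits: 0111100110111
Invert: 1000011001000
Add 1:  1000011001001 = 4297
(Check: 2^13 - 3895 = 8192 - 3895 = 4297.)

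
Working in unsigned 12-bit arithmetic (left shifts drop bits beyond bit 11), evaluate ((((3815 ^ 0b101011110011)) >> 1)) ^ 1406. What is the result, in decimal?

1908

3815 = 111011100111
0b101011110011 = 101011110011
→ ^ → 010000010100 = 1044
→ >> 1 → 001000001010 = 522
1406 = 010101111110
→ ^ → 011101110100 = 1908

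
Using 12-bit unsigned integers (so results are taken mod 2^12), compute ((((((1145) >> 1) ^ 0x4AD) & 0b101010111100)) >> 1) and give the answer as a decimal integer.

328

1145 = 010001111001
→ >> 1 → 001000111100 = 572
0x4AD = 010010101101
→ ^ → 011010010001 = 1681
0b101010111100 = 101010111100
→ & → 001010010000 = 656
→ >> 1 → 000101001000 = 328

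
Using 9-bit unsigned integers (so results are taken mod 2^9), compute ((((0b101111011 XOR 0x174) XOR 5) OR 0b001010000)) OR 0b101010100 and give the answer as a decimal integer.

0b101111011 = 101111011
0x174 = 101110100
→ XOR → 000001111 = 15
5 = 000000101
→ XOR → 000001010 = 10
0b001010000 = 001010000
→ OR → 001011010 = 90
0b101010100 = 101010100
→ OR → 101011110 = 350

350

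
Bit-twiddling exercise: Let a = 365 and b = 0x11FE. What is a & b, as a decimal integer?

365 = 0000101101101
0x11FE = 1000111111110
AND → 0000101101100 = 364

364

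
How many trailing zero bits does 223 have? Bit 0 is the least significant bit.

0

223 = 11011111
Trailing zeros: 0, so the lowest set bit is bit 0 (value 1).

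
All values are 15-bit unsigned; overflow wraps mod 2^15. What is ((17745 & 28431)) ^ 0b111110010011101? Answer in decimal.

17745 = 100010101010001
28431 = 110111100001111
→ & → 100010100000001 = 17665
0b111110010011101 = 111110010011101
→ ^ → 011100110011100 = 14748

14748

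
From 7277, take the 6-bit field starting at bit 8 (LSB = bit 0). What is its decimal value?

v = 01110001101101
Shift right by 8: 011100
Mask low 6 bits: 011100 = 28

28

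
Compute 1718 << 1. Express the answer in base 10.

1718 = 011010110110
shift left by 1 → 110101101100 = 3436
(equivalently, 1718 × 2^1 = 1718 × 2)

3436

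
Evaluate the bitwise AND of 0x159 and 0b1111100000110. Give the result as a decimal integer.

0x159 = 0000101011001
b = 1111100000110
AND → 0000100000000 = 256

256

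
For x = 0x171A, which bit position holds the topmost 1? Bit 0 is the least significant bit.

0x171A = 1011100011010
The topmost 1 is at position 12 (since 2^12 = 4096 ≤ 5914 < 8192).

12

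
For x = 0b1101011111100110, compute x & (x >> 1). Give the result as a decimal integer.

x = 1101011111100110 = 55270
x>>1 = 0110101111110011
AND  = 0100001111100010 = 17378
(x & (x >> 1) has a 1 wherever x has two consecutive 1 bits.)

17378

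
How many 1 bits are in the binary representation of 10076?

8

10076 = 10011101011100
Count the 1s: 1 + 1 + 1 + 1 + 1 + 1 + 1 + 1 = 8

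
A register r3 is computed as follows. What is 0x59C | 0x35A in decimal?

2014

0x59C = 10110011100
0x35A = 01101011010
 OR → 11111011110 = 2014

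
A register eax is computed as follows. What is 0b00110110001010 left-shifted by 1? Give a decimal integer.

x = 0110110001010
shift left by 1 → 1101100010100 = 6932
(equivalently, 3466 × 2^1 = 3466 × 2)

6932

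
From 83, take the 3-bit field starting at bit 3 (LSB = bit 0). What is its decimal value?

v = 00001010011
Shift right by 3: 00001010
Mask low 3 bits: 010 = 2

2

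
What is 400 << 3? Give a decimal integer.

400 = 000110010000
shift left by 3 → 110010000000 = 3200
(equivalently, 400 × 2^3 = 400 × 8)

3200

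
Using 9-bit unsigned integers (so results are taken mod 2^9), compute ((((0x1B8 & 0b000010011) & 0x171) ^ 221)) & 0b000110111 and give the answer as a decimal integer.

5

0x1B8 = 110111000
0b000010011 = 000010011
→ & → 000010000 = 16
0x171 = 101110001
→ & → 000010000 = 16
221 = 011011101
→ ^ → 011001101 = 205
0b000110111 = 000110111
→ & → 000000101 = 5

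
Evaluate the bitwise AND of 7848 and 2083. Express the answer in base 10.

2080

7848 = 1111010101000
2083 = 0100000100011
AND → 0100000100000 = 2080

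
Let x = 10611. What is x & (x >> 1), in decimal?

49

x = 10100101110011 = 10611
x>>1 = 01010010111001
AND  = 00000000110001 = 49
(x & (x >> 1) has a 1 wherever x has two consecutive 1 bits.)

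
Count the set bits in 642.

642 = 1010000010
Count the 1s: 1 + 1 + 1 = 3

3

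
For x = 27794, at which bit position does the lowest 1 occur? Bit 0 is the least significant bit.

1

27794 = 110110010010010
Trailing zeros: 1, so the lowest set bit is bit 1 (value 2).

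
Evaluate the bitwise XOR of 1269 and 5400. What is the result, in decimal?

1269 = 0010011110101
5400 = 1010100011000
XOR → 1000111101101 = 4589

4589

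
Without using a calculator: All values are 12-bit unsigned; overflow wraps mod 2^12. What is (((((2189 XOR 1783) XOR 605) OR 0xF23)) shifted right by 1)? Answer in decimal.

2189 = 100010001101
1783 = 011011110111
→ XOR → 111001111010 = 3706
605 = 001001011101
→ XOR → 110000100111 = 3111
0xF23 = 111100100011
→ OR → 111100100111 = 3879
→ shifted right by 1 → 011110010011 = 1939

1939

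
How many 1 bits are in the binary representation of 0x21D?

0x21D = 1000011101
Count the 1s: 1 + 1 + 1 + 1 + 1 = 5

5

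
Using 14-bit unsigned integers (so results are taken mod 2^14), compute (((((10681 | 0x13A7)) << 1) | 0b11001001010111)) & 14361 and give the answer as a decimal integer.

10681 = 10100110111001
0x13A7 = 01001110100111
→ | → 11101110111111 = 15295
→ << 1 (mod 2^14) → 11011101111110 = 14206
0b11001001010111 = 11001001010111
→ | → 11011101111111 = 14207
14361 = 11100000011001
→ & → 11000000011001 = 12313

12313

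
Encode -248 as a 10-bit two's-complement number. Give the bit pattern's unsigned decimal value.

248 in 10 bits: 0011111000
Invert: 1100000111
Add 1:  1100001000 = 776
(Check: 2^10 - 248 = 1024 - 248 = 776.)

776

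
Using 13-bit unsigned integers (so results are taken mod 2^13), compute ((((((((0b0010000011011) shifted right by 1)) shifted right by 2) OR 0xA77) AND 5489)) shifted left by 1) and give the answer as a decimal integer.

0b0010000011011 = 0010000011011
→ shifted right by 1 → 0001000001101 = 525
→ shifted right by 2 → 0000010000011 = 131
0xA77 = 0101001110111
→ OR → 0101011110111 = 2807
5489 = 1010101110001
→ AND → 0000001110001 = 113
→ shifted left by 1 (mod 2^13) → 0000011100010 = 226

226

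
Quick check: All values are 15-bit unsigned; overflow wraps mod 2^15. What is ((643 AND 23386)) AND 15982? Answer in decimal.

514

643 = 000001010000011
23386 = 101101101011010
→ AND → 000001000000010 = 514
15982 = 011111001101110
→ AND → 000001000000010 = 514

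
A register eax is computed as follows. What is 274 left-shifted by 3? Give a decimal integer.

2192

274 = 000100010010
shift left by 3 → 100010010000 = 2192
(equivalently, 274 × 2^3 = 274 × 8)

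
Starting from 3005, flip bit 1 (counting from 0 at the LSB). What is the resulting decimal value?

3007

x = 101110111101
bit 1 is currently 0; toggle it via x ^ (1 << 1) = x ^ 2
→ 101110111111 = 3007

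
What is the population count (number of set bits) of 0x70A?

5

0x70A = 11100001010
Count the 1s: 1 + 1 + 1 + 1 + 1 = 5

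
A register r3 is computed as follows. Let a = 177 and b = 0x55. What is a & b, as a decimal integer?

17

177 = 10110001
0x55 = 01010101
AND → 00010001 = 17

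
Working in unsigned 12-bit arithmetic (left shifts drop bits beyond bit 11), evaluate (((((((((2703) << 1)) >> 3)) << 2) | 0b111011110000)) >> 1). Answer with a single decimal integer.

1918

2703 = 101010001111
→ << 1 (mod 2^12) → 010100011110 = 1310
→ >> 3 → 000010100011 = 163
→ << 2 (mod 2^12) → 001010001100 = 652
0b111011110000 = 111011110000
→ | → 111011111100 = 3836
→ >> 1 → 011101111110 = 1918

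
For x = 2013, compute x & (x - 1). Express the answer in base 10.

2012

x = 11111011101 = 2013
x - 1 = 11111011100
AND   = 11111011100 = 2012
(x & (x - 1) clears the lowest set bit of x.)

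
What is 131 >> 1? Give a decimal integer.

65

131 = 10000011
shift right by 1 → 01000001 = 65
(equivalently, floor(131 / 2))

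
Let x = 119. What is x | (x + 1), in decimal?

x = 1110111 = 119
x + 1 = 1111000
OR    = 1111111 = 127
(x | (x + 1) sets the lowest cleared bit.)

127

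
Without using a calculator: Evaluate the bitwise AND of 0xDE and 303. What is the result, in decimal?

14

0xDE = 011011110
303 = 100101111
AND → 000001110 = 14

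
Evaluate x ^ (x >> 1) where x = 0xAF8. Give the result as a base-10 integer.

x = 101011111000 = 2808
x>>1 = 010101111100
XOR  = 111110000100 = 3972
(x ^ (x >> 1) gives the standard binary-reflected Gray code of x.)

3972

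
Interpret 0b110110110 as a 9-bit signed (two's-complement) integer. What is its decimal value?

-74

pattern = 110110110 (MSB is 1 ⇒ negative)
Invert: 001001001, add 1 → 001001010 = 74, so the value is -74.
(Equivalently: 438 - 2^9 = 438 - 512 = -74.)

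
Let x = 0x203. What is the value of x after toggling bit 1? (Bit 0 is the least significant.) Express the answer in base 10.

x = 001000000011
bit 1 is currently 1; toggle it via x ^ (1 << 1) = x ^ 2
→ 001000000001 = 513

513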